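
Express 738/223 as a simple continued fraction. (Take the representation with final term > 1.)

738 = 3*223 + 69
223 = 3*69 + 16
69 = 4*16 + 5
16 = 3*5 + 1
5 = 5*1 + 0  (stop)
So 738/223 = [3; 3, 4, 3, 5].

[3; 3, 4, 3, 5]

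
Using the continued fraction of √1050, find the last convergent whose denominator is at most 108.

√1050 = [32; 2, 2, 10, 2, 2, 64, …] (period length 6).
Convergents:
  p_0/q_0 = 32/1
  p_1/q_1 = 65/2
  p_2/q_2 = 162/5
  p_3/q_3 = 1685/52
  p_4/q_4 = 3532/109
q_3 = 52 ≤ 108 < 109 = q_4, so the answer is 1685/52.

1685/52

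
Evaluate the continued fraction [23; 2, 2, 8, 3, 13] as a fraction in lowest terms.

40841/1745

Using pₖ = aₖpₖ₋₁ + pₖ₋₂ and qₖ = aₖqₖ₋₁ + qₖ₋₂:
  k=0: a=23, p=23, q=1
  k=1: a=2, p=47, q=2
  k=2: a=2, p=117, q=5
  k=3: a=8, p=983, q=42
  k=4: a=3, p=3066, q=131
  k=5: a=13, p=40841, q=1745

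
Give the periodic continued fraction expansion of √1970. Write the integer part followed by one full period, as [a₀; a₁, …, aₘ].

[44; 2, 1, 1, 2, 88]

a₀ = ⌊√1970⌋ = 44.
With m₀=0, d₀=1 and mₖ₊₁ = dₖaₖ − mₖ, dₖ₊₁ = (n − mₖ₊₁²)/dₖ, aₖ₊₁ = ⌊(a₀+mₖ₊₁)/dₖ₊₁⌋:
  k=1: m=44, d=34, a=2
  k=2: m=24, d=41, a=1
  k=3: m=17, d=41, a=1
  k=4: m=24, d=34, a=2
  k=5: m=44, d=1, a=88
d=1 and a=2a₀=88 at k=5, so the next step gives (m, d) = (44, 34) again — its k=1 value — and the period has length 5.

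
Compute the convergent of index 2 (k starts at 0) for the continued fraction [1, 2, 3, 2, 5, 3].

10/7

Using pₖ = aₖpₖ₋₁ + pₖ₋₂, qₖ = aₖqₖ₋₁ + qₖ₋₂ (with p₋₁=1, p₋₂=0, q₋₁=0, q₋₂=1):
  k=0: a=1, p=1, q=1
  k=1: a=2, p=3, q=2
  k=2: a=3, p=10, q=7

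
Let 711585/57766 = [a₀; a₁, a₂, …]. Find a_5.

711585 = 12·57766 + 18393   →  a_0 = 12
57766 = 3·18393 + 2587   →  a_1 = 3
18393 = 7·2587 + 284   →  a_2 = 7
2587 = 9·284 + 31   →  a_3 = 9
284 = 9·31 + 5   →  a_4 = 9
31 = 6·5 + 1   →  a_5 = 6

6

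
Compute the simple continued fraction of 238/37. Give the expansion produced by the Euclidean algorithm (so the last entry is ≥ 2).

238 = 6*37 + 16
37 = 2*16 + 5
16 = 3*5 + 1
5 = 5*1 + 0  (stop)
So 238/37 = [6; 2, 3, 5].

[6; 2, 3, 5]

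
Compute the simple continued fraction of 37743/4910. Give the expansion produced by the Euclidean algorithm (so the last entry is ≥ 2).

[7; 1, 2, 5, 7, 8, 2, 2]

37743 = 7*4910 + 3373
4910 = 1*3373 + 1537
3373 = 2*1537 + 299
1537 = 5*299 + 42
299 = 7*42 + 5
42 = 8*5 + 2
5 = 2*2 + 1
2 = 2*1 + 0  (stop)
So 37743/4910 = [7; 1, 2, 5, 7, 8, 2, 2].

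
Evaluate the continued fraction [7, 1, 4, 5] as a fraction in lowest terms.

Fold from the inside: start with 5/1.
  4 + 1/5 = 21/5
  1 + 5/21 = 26/21
  7 + 21/26 = 203/26

203/26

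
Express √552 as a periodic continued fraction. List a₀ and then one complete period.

[23; 2, 46]

a₀ = ⌊√552⌋ = 23.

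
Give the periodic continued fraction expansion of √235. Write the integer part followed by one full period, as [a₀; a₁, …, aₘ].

[15; 3, 30]

a₀ = ⌊√235⌋ = 15.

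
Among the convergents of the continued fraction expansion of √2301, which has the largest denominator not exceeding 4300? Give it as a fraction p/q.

147312/3071

√2301 = [47; 1, 30, 1, 94, …] (period length 4).
Convergents:
  p_0/q_0 = 47/1
  p_1/q_1 = 48/1
  p_2/q_2 = 1487/31
  p_3/q_3 = 1535/32
  p_4/q_4 = 145777/3039
  p_5/q_5 = 147312/3071
  p_6/q_6 = 4565137/95169
q_5 = 3071 ≤ 4300 < 95169 = q_6, so the answer is 147312/3071.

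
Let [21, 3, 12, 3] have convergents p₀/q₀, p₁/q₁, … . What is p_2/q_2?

789/37

Using pₖ = aₖpₖ₋₁ + pₖ₋₂, qₖ = aₖqₖ₋₁ + qₖ₋₂ (with p₋₁=1, p₋₂=0, q₋₁=0, q₋₂=1):
  k=0: a=21, p=21, q=1
  k=1: a=3, p=64, q=3
  k=2: a=12, p=789, q=37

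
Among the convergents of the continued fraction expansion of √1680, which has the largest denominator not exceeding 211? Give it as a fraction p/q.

3361/82

√1680 = [40; 1, 80, …] (period length 2).
Convergents:
  p_0/q_0 = 40/1
  p_1/q_1 = 41/1
  p_2/q_2 = 3320/81
  p_3/q_3 = 3361/82
  p_4/q_4 = 272200/6641
q_3 = 82 ≤ 211 < 6641 = q_4, so the answer is 3361/82.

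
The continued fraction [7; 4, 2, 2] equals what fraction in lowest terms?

Fold from the inside: start with 2/1.
  2 + 1/2 = 5/2
  4 + 2/5 = 22/5
  7 + 5/22 = 159/22

159/22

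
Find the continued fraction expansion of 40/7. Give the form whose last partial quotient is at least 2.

40 = 5×7 + 5
7 = 1×5 + 2
5 = 2×2 + 1
2 = 2×1 + 0  (stop)
So 40/7 = [5; 1, 2, 2].

[5; 1, 2, 2]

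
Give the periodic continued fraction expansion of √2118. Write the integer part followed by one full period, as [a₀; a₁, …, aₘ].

[46; 46, 92]

a₀ = ⌊√2118⌋ = 46.
With m₀=0, d₀=1 and mₖ₊₁ = dₖaₖ − mₖ, dₖ₊₁ = (n − mₖ₊₁²)/dₖ, aₖ₊₁ = ⌊(a₀+mₖ₊₁)/dₖ₊₁⌋:
  k=1: m=46, d=2, a=46
  k=2: m=46, d=1, a=92
d=1 and a=2a₀=92 at k=2, so the next step gives (m, d) = (46, 2) again — its k=1 value — and the period has length 2.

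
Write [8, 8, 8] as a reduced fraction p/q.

528/65

Using pₖ = aₖpₖ₋₁ + pₖ₋₂ and qₖ = aₖqₖ₋₁ + qₖ₋₂:
  k=0: a=8, p=8, q=1
  k=1: a=8, p=65, q=8
  k=2: a=8, p=528, q=65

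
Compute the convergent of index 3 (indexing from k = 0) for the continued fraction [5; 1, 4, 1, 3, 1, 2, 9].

35/6

Using pₖ = aₖpₖ₋₁ + pₖ₋₂, qₖ = aₖqₖ₋₁ + qₖ₋₂ (with p₋₁=1, p₋₂=0, q₋₁=0, q₋₂=1):
  k=0: a=5, p=5, q=1
  k=1: a=1, p=6, q=1
  k=2: a=4, p=29, q=5
  k=3: a=1, p=35, q=6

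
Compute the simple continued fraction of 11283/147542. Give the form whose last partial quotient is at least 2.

11283 = 0·147542 + 11283
147542 = 13·11283 + 863
11283 = 13·863 + 64
863 = 13·64 + 31
64 = 2·31 + 2
31 = 15·2 + 1
2 = 2·1 + 0  (stop)
So 11283/147542 = [0; 13, 13, 13, 2, 15, 2].

[0; 13, 13, 13, 2, 15, 2]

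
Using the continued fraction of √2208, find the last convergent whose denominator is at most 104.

√2208 = [46; 1, 92, …] (period length 2).
Convergents:
  p_0/q_0 = 46/1
  p_1/q_1 = 47/1
  p_2/q_2 = 4370/93
  p_3/q_3 = 4417/94
  p_4/q_4 = 410734/8741
q_3 = 94 ≤ 104 < 8741 = q_4, so the answer is 4417/94.

4417/94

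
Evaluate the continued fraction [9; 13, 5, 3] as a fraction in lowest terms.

1915/211

Fold from the inside: start with 3/1.
  5 + 1/3 = 16/3
  13 + 3/16 = 211/16
  9 + 16/211 = 1915/211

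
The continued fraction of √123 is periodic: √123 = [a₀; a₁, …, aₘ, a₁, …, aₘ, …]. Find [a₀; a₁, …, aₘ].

a₀ = ⌊√123⌋ = 11.
With m₀=0, d₀=1 and mₖ₊₁ = dₖaₖ − mₖ, dₖ₊₁ = (n − mₖ₊₁²)/dₖ, aₖ₊₁ = ⌊(a₀+mₖ₊₁)/dₖ₊₁⌋:
  k=1: m=11, d=2, a=11
  k=2: m=11, d=1, a=22
d=1 and a=2a₀=22 at k=2, so the next step gives (m, d) = (11, 2) again — its k=1 value — and the period has length 2.

[11; 11, 22]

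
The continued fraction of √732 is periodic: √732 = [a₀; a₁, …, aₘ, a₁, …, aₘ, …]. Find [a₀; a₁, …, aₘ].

a₀ = ⌊√732⌋ = 27.
With m₀=0, d₀=1 and mₖ₊₁ = dₖaₖ − mₖ, dₖ₊₁ = (n − mₖ₊₁²)/dₖ, aₖ₊₁ = ⌊(a₀+mₖ₊₁)/dₖ₊₁⌋:
  k=1: m=27, d=3, a=18
  k=2: m=27, d=1, a=54
d=1 and a=2a₀=54 at k=2, so the next step gives (m, d) = (27, 3) again — its k=1 value — and the period has length 2.

[27; 18, 54]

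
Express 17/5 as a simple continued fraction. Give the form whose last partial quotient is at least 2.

17 = 3·5 + 2
5 = 2·2 + 1
2 = 2·1 + 0  (stop)
So 17/5 = [3; 2, 2].

[3; 2, 2]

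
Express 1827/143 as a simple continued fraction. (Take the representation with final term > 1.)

[12; 1, 3, 2, 7, 2]

1827 = 12*143 + 111
143 = 1*111 + 32
111 = 3*32 + 15
32 = 2*15 + 2
15 = 7*2 + 1
2 = 2*1 + 0  (stop)
So 1827/143 = [12; 1, 3, 2, 7, 2].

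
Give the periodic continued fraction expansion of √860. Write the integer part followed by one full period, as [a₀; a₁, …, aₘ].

a₀ = ⌊√860⌋ = 29.

[29; 3, 14, 3, 58]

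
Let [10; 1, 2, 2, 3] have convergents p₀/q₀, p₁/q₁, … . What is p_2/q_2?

Using pₖ = aₖpₖ₋₁ + pₖ₋₂, qₖ = aₖqₖ₋₁ + qₖ₋₂ (with p₋₁=1, p₋₂=0, q₋₁=0, q₋₂=1):
  k=0: a=10, p=10, q=1
  k=1: a=1, p=11, q=1
  k=2: a=2, p=32, q=3

32/3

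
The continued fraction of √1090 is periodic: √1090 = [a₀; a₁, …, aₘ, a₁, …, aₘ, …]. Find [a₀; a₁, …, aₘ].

a₀ = ⌊√1090⌋ = 33.
With m₀=0, d₀=1 and mₖ₊₁ = dₖaₖ − mₖ, dₖ₊₁ = (n − mₖ₊₁²)/dₖ, aₖ₊₁ = ⌊(a₀+mₖ₊₁)/dₖ₊₁⌋:
  k=1: m=33, d=1, a=66
d=1 and a=2a₀=66 at k=1, so the next step gives (m, d) = (33, 1) again — its k=1 value — and the period has length 1.

[33; 66]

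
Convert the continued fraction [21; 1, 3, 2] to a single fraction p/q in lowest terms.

Fold from the inside: start with 2/1.
  3 + 1/2 = 7/2
  1 + 2/7 = 9/7
  21 + 7/9 = 196/9

196/9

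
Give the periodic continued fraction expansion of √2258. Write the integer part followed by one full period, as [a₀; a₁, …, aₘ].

[47; 1, 1, 13, 13, 1, 1, 94]

a₀ = ⌊√2258⌋ = 47.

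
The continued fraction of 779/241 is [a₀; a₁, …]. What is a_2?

3

779 = 3·241 + 56   →  a_0 = 3
241 = 4·56 + 17   →  a_1 = 4
56 = 3·17 + 5   →  a_2 = 3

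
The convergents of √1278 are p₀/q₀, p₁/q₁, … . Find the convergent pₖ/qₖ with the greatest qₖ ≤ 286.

√1278 = [35; 1, 2, 1, 70, …] (period length 4).
Convergents:
  p_0/q_0 = 35/1
  p_1/q_1 = 36/1
  p_2/q_2 = 107/3
  p_3/q_3 = 143/4
  p_4/q_4 = 10117/283
  p_5/q_5 = 10260/287
q_4 = 283 ≤ 286 < 287 = q_5, so the answer is 10117/283.

10117/283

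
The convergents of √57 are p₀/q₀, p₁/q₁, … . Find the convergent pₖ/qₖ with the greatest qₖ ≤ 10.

68/9

√57 = [7; 1, 1, 4, 1, 1, 14, …] (period length 6).
Convergents:
  p_0/q_0 = 7/1
  p_1/q_1 = 8/1
  p_2/q_2 = 15/2
  p_3/q_3 = 68/9
  p_4/q_4 = 83/11
q_3 = 9 ≤ 10 < 11 = q_4, so the answer is 68/9.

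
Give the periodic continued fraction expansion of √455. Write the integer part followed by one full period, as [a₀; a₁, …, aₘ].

a₀ = ⌊√455⌋ = 21.
With m₀=0, d₀=1 and mₖ₊₁ = dₖaₖ − mₖ, dₖ₊₁ = (n − mₖ₊₁²)/dₖ, aₖ₊₁ = ⌊(a₀+mₖ₊₁)/dₖ₊₁⌋:
  k=1: m=21, d=14, a=3
  k=2: m=21, d=1, a=42
d=1 and a=2a₀=42 at k=2, so the next step gives (m, d) = (21, 14) again — its k=1 value — and the period has length 2.

[21; 3, 42]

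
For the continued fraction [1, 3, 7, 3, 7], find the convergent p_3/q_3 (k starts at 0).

91/69

Using pₖ = aₖpₖ₋₁ + pₖ₋₂, qₖ = aₖqₖ₋₁ + qₖ₋₂ (with p₋₁=1, p₋₂=0, q₋₁=0, q₋₂=1):
  k=0: a=1, p=1, q=1
  k=1: a=3, p=4, q=3
  k=2: a=7, p=29, q=22
  k=3: a=3, p=91, q=69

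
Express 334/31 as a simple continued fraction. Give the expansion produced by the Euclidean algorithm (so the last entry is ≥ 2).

[10; 1, 3, 2, 3]

334 = 10×31 + 24
31 = 1×24 + 7
24 = 3×7 + 3
7 = 2×3 + 1
3 = 3×1 + 0  (stop)
So 334/31 = [10; 1, 3, 2, 3].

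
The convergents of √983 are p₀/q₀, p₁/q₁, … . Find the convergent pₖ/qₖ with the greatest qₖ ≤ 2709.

√983 = [31; 2, 1, 5, 31, 5, 1, 2, 62, …] (period length 8).
Convergents:
  p_0/q_0 = 31/1
  p_1/q_1 = 63/2
  p_2/q_2 = 94/3
  p_3/q_3 = 533/17
  p_4/q_4 = 16617/530
  p_5/q_5 = 83618/2667
  p_6/q_6 = 100235/3197
q_5 = 2667 ≤ 2709 < 3197 = q_6, so the answer is 83618/2667.

83618/2667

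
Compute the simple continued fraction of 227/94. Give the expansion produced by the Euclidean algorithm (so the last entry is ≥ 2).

[2; 2, 2, 2, 3, 2]

227 = 2×94 + 39
94 = 2×39 + 16
39 = 2×16 + 7
16 = 2×7 + 2
7 = 3×2 + 1
2 = 2×1 + 0  (stop)
So 227/94 = [2; 2, 2, 2, 3, 2].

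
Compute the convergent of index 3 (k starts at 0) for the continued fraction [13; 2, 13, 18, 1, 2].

Using pₖ = aₖpₖ₋₁ + pₖ₋₂, qₖ = aₖqₖ₋₁ + qₖ₋₂ (with p₋₁=1, p₋₂=0, q₋₁=0, q₋₂=1):
  k=0: a=13, p=13, q=1
  k=1: a=2, p=27, q=2
  k=2: a=13, p=364, q=27
  k=3: a=18, p=6579, q=488

6579/488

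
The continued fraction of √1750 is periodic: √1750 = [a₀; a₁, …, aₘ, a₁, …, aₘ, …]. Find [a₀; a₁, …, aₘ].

[41; 1, 4, 1, 82]

a₀ = ⌊√1750⌋ = 41.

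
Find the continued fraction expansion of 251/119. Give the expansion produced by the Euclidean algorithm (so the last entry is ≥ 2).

[2; 9, 6, 2]

251 = 2×119 + 13
119 = 9×13 + 2
13 = 6×2 + 1
2 = 2×1 + 0  (stop)
So 251/119 = [2; 9, 6, 2].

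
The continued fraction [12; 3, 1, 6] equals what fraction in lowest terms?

Using pₖ = aₖpₖ₋₁ + pₖ₋₂ and qₖ = aₖqₖ₋₁ + qₖ₋₂:
  k=0: a=12, p=12, q=1
  k=1: a=3, p=37, q=3
  k=2: a=1, p=49, q=4
  k=3: a=6, p=331, q=27

331/27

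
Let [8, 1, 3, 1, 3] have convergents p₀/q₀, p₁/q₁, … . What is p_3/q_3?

Using pₖ = aₖpₖ₋₁ + pₖ₋₂, qₖ = aₖqₖ₋₁ + qₖ₋₂ (with p₋₁=1, p₋₂=0, q₋₁=0, q₋₂=1):
  k=0: a=8, p=8, q=1
  k=1: a=1, p=9, q=1
  k=2: a=3, p=35, q=4
  k=3: a=1, p=44, q=5

44/5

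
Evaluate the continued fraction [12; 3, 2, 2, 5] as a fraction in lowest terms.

1131/92

Using pₖ = aₖpₖ₋₁ + pₖ₋₂ and qₖ = aₖqₖ₋₁ + qₖ₋₂:
  k=0: a=12, p=12, q=1
  k=1: a=3, p=37, q=3
  k=2: a=2, p=86, q=7
  k=3: a=2, p=209, q=17
  k=4: a=5, p=1131, q=92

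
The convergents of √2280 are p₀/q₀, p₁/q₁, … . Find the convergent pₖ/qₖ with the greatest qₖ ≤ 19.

√2280 = [47; 1, 2, 1, 94, …] (period length 4).
Convergents:
  p_0/q_0 = 47/1
  p_1/q_1 = 48/1
  p_2/q_2 = 143/3
  p_3/q_3 = 191/4
  p_4/q_4 = 18097/379
q_3 = 4 ≤ 19 < 379 = q_4, so the answer is 191/4.

191/4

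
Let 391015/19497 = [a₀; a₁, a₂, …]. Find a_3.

3

391015 = 20·19497 + 1075   →  a_0 = 20
19497 = 18·1075 + 147   →  a_1 = 18
1075 = 7·147 + 46   →  a_2 = 7
147 = 3·46 + 9   →  a_3 = 3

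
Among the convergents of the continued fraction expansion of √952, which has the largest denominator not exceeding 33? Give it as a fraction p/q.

216/7

√952 = [30; 1, 5, 1, 6, 1, 5, 1, 60, …] (period length 8).
Convergents:
  p_0/q_0 = 30/1
  p_1/q_1 = 31/1
  p_2/q_2 = 185/6
  p_3/q_3 = 216/7
  p_4/q_4 = 1481/48
q_3 = 7 ≤ 33 < 48 = q_4, so the answer is 216/7.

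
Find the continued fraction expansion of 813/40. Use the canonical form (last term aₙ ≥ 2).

813 = 20*40 + 13
40 = 3*13 + 1
13 = 13*1 + 0  (stop)
So 813/40 = [20; 3, 13].

[20; 3, 13]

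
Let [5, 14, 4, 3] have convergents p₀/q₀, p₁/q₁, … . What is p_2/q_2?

Using pₖ = aₖpₖ₋₁ + pₖ₋₂, qₖ = aₖqₖ₋₁ + qₖ₋₂ (with p₋₁=1, p₋₂=0, q₋₁=0, q₋₂=1):
  k=0: a=5, p=5, q=1
  k=1: a=14, p=71, q=14
  k=2: a=4, p=289, q=57

289/57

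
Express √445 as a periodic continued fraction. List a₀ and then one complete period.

a₀ = ⌊√445⌋ = 21.
With m₀=0, d₀=1 and mₖ₊₁ = dₖaₖ − mₖ, dₖ₊₁ = (n − mₖ₊₁²)/dₖ, aₖ₊₁ = ⌊(a₀+mₖ₊₁)/dₖ₊₁⌋:
  k=1: m=21, d=4, a=10
  k=2: m=19, d=21, a=1
  k=3: m=2, d=21, a=1
  k=4: m=19, d=4, a=10
  k=5: m=21, d=1, a=42
d=1 and a=2a₀=42 at k=5, so the next step gives (m, d) = (21, 4) again — its k=1 value — and the period has length 5.

[21; 10, 1, 1, 10, 42]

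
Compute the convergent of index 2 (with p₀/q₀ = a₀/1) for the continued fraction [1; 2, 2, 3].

Using pₖ = aₖpₖ₋₁ + pₖ₋₂, qₖ = aₖqₖ₋₁ + qₖ₋₂ (with p₋₁=1, p₋₂=0, q₋₁=0, q₋₂=1):
  k=0: a=1, p=1, q=1
  k=1: a=2, p=3, q=2
  k=2: a=2, p=7, q=5

7/5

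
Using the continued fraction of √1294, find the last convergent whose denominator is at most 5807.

√1294 = [35; 1, 34, 1, 70, …] (period length 4).
Convergents:
  p_0/q_0 = 35/1
  p_1/q_1 = 36/1
  p_2/q_2 = 1259/35
  p_3/q_3 = 1295/36
  p_4/q_4 = 91909/2555
  p_5/q_5 = 93204/2591
  p_6/q_6 = 3260845/90649
q_5 = 2591 ≤ 5807 < 90649 = q_6, so the answer is 93204/2591.

93204/2591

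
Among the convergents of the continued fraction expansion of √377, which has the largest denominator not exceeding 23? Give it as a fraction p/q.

√377 = [19; 2, 2, 2, 38, …] (period length 4).
Convergents:
  p_0/q_0 = 19/1
  p_1/q_1 = 39/2
  p_2/q_2 = 97/5
  p_3/q_3 = 233/12
  p_4/q_4 = 8951/461
q_3 = 12 ≤ 23 < 461 = q_4, so the answer is 233/12.

233/12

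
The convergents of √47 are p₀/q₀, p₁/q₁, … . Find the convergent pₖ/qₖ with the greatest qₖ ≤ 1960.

4607/672

√47 = [6; 1, 5, 1, 12, …] (period length 4).
Convergents:
  p_0/q_0 = 6/1
  p_1/q_1 = 7/1
  p_2/q_2 = 41/6
  p_3/q_3 = 48/7
  p_4/q_4 = 617/90
  p_5/q_5 = 665/97
  p_6/q_6 = 3942/575
  p_7/q_7 = 4607/672
  p_8/q_8 = 59226/8639
q_7 = 672 ≤ 1960 < 8639 = q_8, so the answer is 4607/672.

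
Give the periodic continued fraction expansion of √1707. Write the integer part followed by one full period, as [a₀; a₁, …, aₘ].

a₀ = ⌊√1707⌋ = 41.
With m₀=0, d₀=1 and mₖ₊₁ = dₖaₖ − mₖ, dₖ₊₁ = (n − mₖ₊₁²)/dₖ, aₖ₊₁ = ⌊(a₀+mₖ₊₁)/dₖ₊₁⌋:
  k=1: m=41, d=26, a=3
  k=2: m=37, d=13, a=6
  k=3: m=41, d=2, a=41
  k=4: m=41, d=13, a=6
  k=5: m=37, d=26, a=3
  k=6: m=41, d=1, a=82
d=1 and a=2a₀=82 at k=6, so the next step gives (m, d) = (41, 26) again — its k=1 value — and the period has length 6.

[41; 3, 6, 41, 6, 3, 82]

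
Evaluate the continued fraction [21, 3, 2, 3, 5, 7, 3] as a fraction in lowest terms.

Using pₖ = aₖpₖ₋₁ + pₖ₋₂ and qₖ = aₖqₖ₋₁ + qₖ₋₂:
  k=0: a=21, p=21, q=1
  k=1: a=3, p=64, q=3
  k=2: a=2, p=149, q=7
  k=3: a=3, p=511, q=24
  k=4: a=5, p=2704, q=127
  k=5: a=7, p=19439, q=913
  k=6: a=3, p=61021, q=2866

61021/2866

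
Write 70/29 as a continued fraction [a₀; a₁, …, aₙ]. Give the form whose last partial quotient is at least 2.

[2; 2, 2, 2, 2]

70 = 2·29 + 12
29 = 2·12 + 5
12 = 2·5 + 2
5 = 2·2 + 1
2 = 2·1 + 0  (stop)
So 70/29 = [2; 2, 2, 2, 2].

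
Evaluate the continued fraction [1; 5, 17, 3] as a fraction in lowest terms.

315/263

Fold from the inside: start with 3/1.
  17 + 1/3 = 52/3
  5 + 3/52 = 263/52
  1 + 52/263 = 315/263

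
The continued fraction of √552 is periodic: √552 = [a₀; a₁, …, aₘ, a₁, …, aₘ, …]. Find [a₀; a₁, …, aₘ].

a₀ = ⌊√552⌋ = 23.
With m₀=0, d₀=1 and mₖ₊₁ = dₖaₖ − mₖ, dₖ₊₁ = (n − mₖ₊₁²)/dₖ, aₖ₊₁ = ⌊(a₀+mₖ₊₁)/dₖ₊₁⌋:
  k=1: m=23, d=23, a=2
  k=2: m=23, d=1, a=46
d=1 and a=2a₀=46 at k=2, so the next step gives (m, d) = (23, 23) again — its k=1 value — and the period has length 2.

[23; 2, 46]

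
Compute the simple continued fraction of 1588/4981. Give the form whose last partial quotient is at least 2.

1588 = 0×4981 + 1588
4981 = 3×1588 + 217
1588 = 7×217 + 69
217 = 3×69 + 10
69 = 6×10 + 9
10 = 1×9 + 1
9 = 9×1 + 0  (stop)
So 1588/4981 = [0; 3, 7, 3, 6, 1, 9].

[0; 3, 7, 3, 6, 1, 9]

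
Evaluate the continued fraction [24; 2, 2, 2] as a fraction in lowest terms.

Fold from the inside: start with 2/1.
  2 + 1/2 = 5/2
  2 + 2/5 = 12/5
  24 + 5/12 = 293/12

293/12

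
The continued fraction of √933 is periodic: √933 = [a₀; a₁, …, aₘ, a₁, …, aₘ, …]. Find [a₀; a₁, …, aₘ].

[30; 1, 1, 5, 20, 5, 1, 1, 60]

a₀ = ⌊√933⌋ = 30.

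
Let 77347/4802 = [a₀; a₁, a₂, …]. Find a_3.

11

77347 = 16·4802 + 515   →  a_0 = 16
4802 = 9·515 + 167   →  a_1 = 9
515 = 3·167 + 14   →  a_2 = 3
167 = 11·14 + 13   →  a_3 = 11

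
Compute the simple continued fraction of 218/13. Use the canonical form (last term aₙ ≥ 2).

218 = 16*13 + 10
13 = 1*10 + 3
10 = 3*3 + 1
3 = 3*1 + 0  (stop)
So 218/13 = [16; 1, 3, 3].

[16; 1, 3, 3]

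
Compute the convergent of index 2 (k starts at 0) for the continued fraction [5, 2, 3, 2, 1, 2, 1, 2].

Using pₖ = aₖpₖ₋₁ + pₖ₋₂, qₖ = aₖqₖ₋₁ + qₖ₋₂ (with p₋₁=1, p₋₂=0, q₋₁=0, q₋₂=1):
  k=0: a=5, p=5, q=1
  k=1: a=2, p=11, q=2
  k=2: a=3, p=38, q=7

38/7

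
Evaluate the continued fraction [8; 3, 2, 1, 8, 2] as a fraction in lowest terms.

Fold from the inside: start with 2/1.
  8 + 1/2 = 17/2
  1 + 2/17 = 19/17
  2 + 17/19 = 55/19
  3 + 19/55 = 184/55
  8 + 55/184 = 1527/184

1527/184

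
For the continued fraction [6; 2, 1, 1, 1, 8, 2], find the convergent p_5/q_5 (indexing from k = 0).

Using pₖ = aₖpₖ₋₁ + pₖ₋₂, qₖ = aₖqₖ₋₁ + qₖ₋₂ (with p₋₁=1, p₋₂=0, q₋₁=0, q₋₂=1):
  k=0: a=6, p=6, q=1
  k=1: a=2, p=13, q=2
  k=2: a=1, p=19, q=3
  k=3: a=1, p=32, q=5
  k=4: a=1, p=51, q=8
  k=5: a=8, p=440, q=69

440/69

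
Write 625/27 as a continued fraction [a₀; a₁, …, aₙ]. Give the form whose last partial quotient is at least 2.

[23; 6, 1, 3]

625 = 23*27 + 4
27 = 6*4 + 3
4 = 1*3 + 1
3 = 3*1 + 0  (stop)
So 625/27 = [23; 6, 1, 3].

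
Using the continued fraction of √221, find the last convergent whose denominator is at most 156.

√221 = [14; 1, 6, 2, 6, 1, 28, …] (period length 6).
Convergents:
  p_0/q_0 = 14/1
  p_1/q_1 = 15/1
  p_2/q_2 = 104/7
  p_3/q_3 = 223/15
  p_4/q_4 = 1442/97
  p_5/q_5 = 1665/112
  p_6/q_6 = 48062/3233
q_5 = 112 ≤ 156 < 3233 = q_6, so the answer is 1665/112.

1665/112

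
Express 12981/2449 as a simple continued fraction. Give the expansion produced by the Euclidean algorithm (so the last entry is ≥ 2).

[5; 3, 3, 18, 1, 1, 6]

12981 = 5·2449 + 736
2449 = 3·736 + 241
736 = 3·241 + 13
241 = 18·13 + 7
13 = 1·7 + 6
7 = 1·6 + 1
6 = 6·1 + 0  (stop)
So 12981/2449 = [5; 3, 3, 18, 1, 1, 6].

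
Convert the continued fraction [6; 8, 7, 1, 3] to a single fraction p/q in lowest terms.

Using pₖ = aₖpₖ₋₁ + pₖ₋₂ and qₖ = aₖqₖ₋₁ + qₖ₋₂:
  k=0: a=6, p=6, q=1
  k=1: a=8, p=49, q=8
  k=2: a=7, p=349, q=57
  k=3: a=1, p=398, q=65
  k=4: a=3, p=1543, q=252

1543/252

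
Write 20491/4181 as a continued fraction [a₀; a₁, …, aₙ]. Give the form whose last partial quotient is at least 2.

[4; 1, 9, 10, 10, 4]

20491 = 4·4181 + 3767
4181 = 1·3767 + 414
3767 = 9·414 + 41
414 = 10·41 + 4
41 = 10·4 + 1
4 = 4·1 + 0  (stop)
So 20491/4181 = [4; 1, 9, 10, 10, 4].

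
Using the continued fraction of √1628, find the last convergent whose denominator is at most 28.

√1628 = [40; 2, 1, 6, 1, 2, 80, …] (period length 6).
Convergents:
  p_0/q_0 = 40/1
  p_1/q_1 = 81/2
  p_2/q_2 = 121/3
  p_3/q_3 = 807/20
  p_4/q_4 = 928/23
  p_5/q_5 = 2663/66
q_4 = 23 ≤ 28 < 66 = q_5, so the answer is 928/23.

928/23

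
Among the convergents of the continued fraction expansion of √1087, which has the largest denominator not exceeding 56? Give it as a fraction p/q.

1088/33

√1087 = [32; 1, 31, 1, 64, …] (period length 4).
Convergents:
  p_0/q_0 = 32/1
  p_1/q_1 = 33/1
  p_2/q_2 = 1055/32
  p_3/q_3 = 1088/33
  p_4/q_4 = 70687/2144
q_3 = 33 ≤ 56 < 2144 = q_4, so the answer is 1088/33.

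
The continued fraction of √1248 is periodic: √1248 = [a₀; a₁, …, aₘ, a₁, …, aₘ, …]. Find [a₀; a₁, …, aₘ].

[35; 3, 17, 3, 70]

a₀ = ⌊√1248⌋ = 35.
With m₀=0, d₀=1 and mₖ₊₁ = dₖaₖ − mₖ, dₖ₊₁ = (n − mₖ₊₁²)/dₖ, aₖ₊₁ = ⌊(a₀+mₖ₊₁)/dₖ₊₁⌋:
  k=1: m=35, d=23, a=3
  k=2: m=34, d=4, a=17
  k=3: m=34, d=23, a=3
  k=4: m=35, d=1, a=70
d=1 and a=2a₀=70 at k=4, so the next step gives (m, d) = (35, 23) again — its k=1 value — and the period has length 4.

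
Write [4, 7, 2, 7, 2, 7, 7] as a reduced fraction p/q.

52641/12734

Fold from the inside: start with 7/1.
  7 + 1/7 = 50/7
  2 + 7/50 = 107/50
  7 + 50/107 = 799/107
  2 + 107/799 = 1705/799
  7 + 799/1705 = 12734/1705
  4 + 1705/12734 = 52641/12734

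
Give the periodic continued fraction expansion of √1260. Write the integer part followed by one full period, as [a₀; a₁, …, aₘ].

[35; 2, 70]

a₀ = ⌊√1260⌋ = 35.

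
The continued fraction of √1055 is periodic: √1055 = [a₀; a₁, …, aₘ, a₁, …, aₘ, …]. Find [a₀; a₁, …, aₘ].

[32; 2, 12, 2, 64]

a₀ = ⌊√1055⌋ = 32.
With m₀=0, d₀=1 and mₖ₊₁ = dₖaₖ − mₖ, dₖ₊₁ = (n − mₖ₊₁²)/dₖ, aₖ₊₁ = ⌊(a₀+mₖ₊₁)/dₖ₊₁⌋:
  k=1: m=32, d=31, a=2
  k=2: m=30, d=5, a=12
  k=3: m=30, d=31, a=2
  k=4: m=32, d=1, a=64
d=1 and a=2a₀=64 at k=4, so the next step gives (m, d) = (32, 31) again — its k=1 value — and the period has length 4.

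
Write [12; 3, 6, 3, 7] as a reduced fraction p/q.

5407/439

Using pₖ = aₖpₖ₋₁ + pₖ₋₂ and qₖ = aₖqₖ₋₁ + qₖ₋₂:
  k=0: a=12, p=12, q=1
  k=1: a=3, p=37, q=3
  k=2: a=6, p=234, q=19
  k=3: a=3, p=739, q=60
  k=4: a=7, p=5407, q=439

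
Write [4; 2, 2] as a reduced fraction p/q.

Using pₖ = aₖpₖ₋₁ + pₖ₋₂ and qₖ = aₖqₖ₋₁ + qₖ₋₂:
  k=0: a=4, p=4, q=1
  k=1: a=2, p=9, q=2
  k=2: a=2, p=22, q=5

22/5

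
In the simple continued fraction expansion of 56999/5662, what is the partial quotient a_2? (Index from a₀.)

1

56999 = 10·5662 + 379   →  a_0 = 10
5662 = 14·379 + 356   →  a_1 = 14
379 = 1·356 + 23   →  a_2 = 1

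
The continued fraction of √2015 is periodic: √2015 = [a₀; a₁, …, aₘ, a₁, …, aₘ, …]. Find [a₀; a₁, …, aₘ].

a₀ = ⌊√2015⌋ = 44.
With m₀=0, d₀=1 and mₖ₊₁ = dₖaₖ − mₖ, dₖ₊₁ = (n − mₖ₊₁²)/dₖ, aₖ₊₁ = ⌊(a₀+mₖ₊₁)/dₖ₊₁⌋:
  k=1: m=44, d=79, a=1
  k=2: m=35, d=10, a=7
  k=3: m=35, d=79, a=1
  k=4: m=44, d=1, a=88
d=1 and a=2a₀=88 at k=4, so the next step gives (m, d) = (44, 79) again — its k=1 value — and the period has length 4.

[44; 1, 7, 1, 88]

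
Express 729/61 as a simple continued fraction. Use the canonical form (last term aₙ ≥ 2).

729 = 11·61 + 58
61 = 1·58 + 3
58 = 19·3 + 1
3 = 3·1 + 0  (stop)
So 729/61 = [11; 1, 19, 3].

[11; 1, 19, 3]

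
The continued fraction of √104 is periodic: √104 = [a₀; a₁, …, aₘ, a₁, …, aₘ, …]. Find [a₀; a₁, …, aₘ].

[10; 5, 20]

a₀ = ⌊√104⌋ = 10.
With m₀=0, d₀=1 and mₖ₊₁ = dₖaₖ − mₖ, dₖ₊₁ = (n − mₖ₊₁²)/dₖ, aₖ₊₁ = ⌊(a₀+mₖ₊₁)/dₖ₊₁⌋:
  k=1: m=10, d=4, a=5
  k=2: m=10, d=1, a=20
d=1 and a=2a₀=20 at k=2, so the next step gives (m, d) = (10, 4) again — its k=1 value — and the period has length 2.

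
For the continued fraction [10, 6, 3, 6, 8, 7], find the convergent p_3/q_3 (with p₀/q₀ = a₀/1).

1219/120

Using pₖ = aₖpₖ₋₁ + pₖ₋₂, qₖ = aₖqₖ₋₁ + qₖ₋₂ (with p₋₁=1, p₋₂=0, q₋₁=0, q₋₂=1):
  k=0: a=10, p=10, q=1
  k=1: a=6, p=61, q=6
  k=2: a=3, p=193, q=19
  k=3: a=6, p=1219, q=120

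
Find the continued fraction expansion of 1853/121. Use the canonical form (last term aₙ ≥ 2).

[15; 3, 5, 2, 3]

1853 = 15×121 + 38
121 = 3×38 + 7
38 = 5×7 + 3
7 = 2×3 + 1
3 = 3×1 + 0  (stop)
So 1853/121 = [15; 3, 5, 2, 3].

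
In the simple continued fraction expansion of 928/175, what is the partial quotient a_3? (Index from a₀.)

928 = 5·175 + 53   →  a_0 = 5
175 = 3·53 + 16   →  a_1 = 3
53 = 3·16 + 5   →  a_2 = 3
16 = 3·5 + 1   →  a_3 = 3

3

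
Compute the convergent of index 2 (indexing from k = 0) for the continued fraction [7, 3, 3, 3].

73/10

Using pₖ = aₖpₖ₋₁ + pₖ₋₂, qₖ = aₖqₖ₋₁ + qₖ₋₂ (with p₋₁=1, p₋₂=0, q₋₁=0, q₋₂=1):
  k=0: a=7, p=7, q=1
  k=1: a=3, p=22, q=3
  k=2: a=3, p=73, q=10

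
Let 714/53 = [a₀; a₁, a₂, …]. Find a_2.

714 = 13·53 + 25   →  a_0 = 13
53 = 2·25 + 3   →  a_1 = 2
25 = 8·3 + 1   →  a_2 = 8

8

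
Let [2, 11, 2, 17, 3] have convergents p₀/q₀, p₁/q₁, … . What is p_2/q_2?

48/23

Using pₖ = aₖpₖ₋₁ + pₖ₋₂, qₖ = aₖqₖ₋₁ + qₖ₋₂ (with p₋₁=1, p₋₂=0, q₋₁=0, q₋₂=1):
  k=0: a=2, p=2, q=1
  k=1: a=11, p=23, q=11
  k=2: a=2, p=48, q=23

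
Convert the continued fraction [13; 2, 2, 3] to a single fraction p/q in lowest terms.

Fold from the inside: start with 3/1.
  2 + 1/3 = 7/3
  2 + 3/7 = 17/7
  13 + 7/17 = 228/17

228/17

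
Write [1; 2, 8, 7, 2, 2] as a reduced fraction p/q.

Using pₖ = aₖpₖ₋₁ + pₖ₋₂ and qₖ = aₖqₖ₋₁ + qₖ₋₂:
  k=0: a=1, p=1, q=1
  k=1: a=2, p=3, q=2
  k=2: a=8, p=25, q=17
  k=3: a=7, p=178, q=121
  k=4: a=2, p=381, q=259
  k=5: a=2, p=940, q=639

940/639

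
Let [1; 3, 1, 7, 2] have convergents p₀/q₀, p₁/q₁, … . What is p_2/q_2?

5/4

Using pₖ = aₖpₖ₋₁ + pₖ₋₂, qₖ = aₖqₖ₋₁ + qₖ₋₂ (with p₋₁=1, p₋₂=0, q₋₁=0, q₋₂=1):
  k=0: a=1, p=1, q=1
  k=1: a=3, p=4, q=3
  k=2: a=1, p=5, q=4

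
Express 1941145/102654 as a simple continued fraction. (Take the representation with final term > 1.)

[18; 1, 10, 16, 2, 16, 17]

1941145 = 18·102654 + 93373
102654 = 1·93373 + 9281
93373 = 10·9281 + 563
9281 = 16·563 + 273
563 = 2·273 + 17
273 = 16·17 + 1
17 = 17·1 + 0  (stop)
So 1941145/102654 = [18; 1, 10, 16, 2, 16, 17].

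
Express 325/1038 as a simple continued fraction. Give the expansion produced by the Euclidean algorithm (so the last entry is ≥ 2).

[0; 3, 5, 6, 3, 3]

325 = 0*1038 + 325
1038 = 3*325 + 63
325 = 5*63 + 10
63 = 6*10 + 3
10 = 3*3 + 1
3 = 3*1 + 0  (stop)
So 325/1038 = [0; 3, 5, 6, 3, 3].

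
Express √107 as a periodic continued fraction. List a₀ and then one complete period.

[10; 2, 1, 9, 1, 2, 20]

a₀ = ⌊√107⌋ = 10.
With m₀=0, d₀=1 and mₖ₊₁ = dₖaₖ − mₖ, dₖ₊₁ = (n − mₖ₊₁²)/dₖ, aₖ₊₁ = ⌊(a₀+mₖ₊₁)/dₖ₊₁⌋:
  k=1: m=10, d=7, a=2
  k=2: m=4, d=13, a=1
  k=3: m=9, d=2, a=9
  k=4: m=9, d=13, a=1
  k=5: m=4, d=7, a=2
  k=6: m=10, d=1, a=20
d=1 and a=2a₀=20 at k=6, so the next step gives (m, d) = (10, 7) again — its k=1 value — and the period has length 6.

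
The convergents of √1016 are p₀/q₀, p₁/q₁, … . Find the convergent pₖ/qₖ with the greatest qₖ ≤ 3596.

√1016 = [31; 1, 6, 1, 62, …] (period length 4).
Convergents:
  p_0/q_0 = 31/1
  p_1/q_1 = 32/1
  p_2/q_2 = 223/7
  p_3/q_3 = 255/8
  p_4/q_4 = 16033/503
  p_5/q_5 = 16288/511
  p_6/q_6 = 113761/3569
  p_7/q_7 = 130049/4080
q_6 = 3569 ≤ 3596 < 4080 = q_7, so the answer is 113761/3569.

113761/3569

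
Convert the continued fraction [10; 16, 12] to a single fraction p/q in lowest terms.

1942/193

Using pₖ = aₖpₖ₋₁ + pₖ₋₂ and qₖ = aₖqₖ₋₁ + qₖ₋₂:
  k=0: a=10, p=10, q=1
  k=1: a=16, p=161, q=16
  k=2: a=12, p=1942, q=193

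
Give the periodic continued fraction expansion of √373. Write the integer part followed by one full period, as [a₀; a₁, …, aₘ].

[19; 3, 5, 5, 3, 38]

a₀ = ⌊√373⌋ = 19.
With m₀=0, d₀=1 and mₖ₊₁ = dₖaₖ − mₖ, dₖ₊₁ = (n − mₖ₊₁²)/dₖ, aₖ₊₁ = ⌊(a₀+mₖ₊₁)/dₖ₊₁⌋:
  k=1: m=19, d=12, a=3
  k=2: m=17, d=7, a=5
  k=3: m=18, d=7, a=5
  k=4: m=17, d=12, a=3
  k=5: m=19, d=1, a=38
d=1 and a=2a₀=38 at k=5, so the next step gives (m, d) = (19, 12) again — its k=1 value — and the period has length 5.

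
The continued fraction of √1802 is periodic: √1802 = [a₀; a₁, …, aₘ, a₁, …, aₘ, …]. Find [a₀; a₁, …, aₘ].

[42; 2, 4, 2, 84]

a₀ = ⌊√1802⌋ = 42.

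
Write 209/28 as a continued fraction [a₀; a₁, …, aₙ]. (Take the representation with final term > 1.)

[7; 2, 6, 2]

209 = 7·28 + 13
28 = 2·13 + 2
13 = 6·2 + 1
2 = 2·1 + 0  (stop)
So 209/28 = [7; 2, 6, 2].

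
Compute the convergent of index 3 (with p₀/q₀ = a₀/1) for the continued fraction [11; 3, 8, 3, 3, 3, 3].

883/78

Using pₖ = aₖpₖ₋₁ + pₖ₋₂, qₖ = aₖqₖ₋₁ + qₖ₋₂ (with p₋₁=1, p₋₂=0, q₋₁=0, q₋₂=1):
  k=0: a=11, p=11, q=1
  k=1: a=3, p=34, q=3
  k=2: a=8, p=283, q=25
  k=3: a=3, p=883, q=78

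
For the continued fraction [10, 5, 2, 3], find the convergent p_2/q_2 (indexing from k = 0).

Using pₖ = aₖpₖ₋₁ + pₖ₋₂, qₖ = aₖqₖ₋₁ + qₖ₋₂ (with p₋₁=1, p₋₂=0, q₋₁=0, q₋₂=1):
  k=0: a=10, p=10, q=1
  k=1: a=5, p=51, q=5
  k=2: a=2, p=112, q=11

112/11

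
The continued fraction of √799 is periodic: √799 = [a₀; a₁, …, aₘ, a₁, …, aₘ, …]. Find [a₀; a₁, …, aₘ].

[28; 3, 1, 3, 56]

a₀ = ⌊√799⌋ = 28.
With m₀=0, d₀=1 and mₖ₊₁ = dₖaₖ − mₖ, dₖ₊₁ = (n − mₖ₊₁²)/dₖ, aₖ₊₁ = ⌊(a₀+mₖ₊₁)/dₖ₊₁⌋:
  k=1: m=28, d=15, a=3
  k=2: m=17, d=34, a=1
  k=3: m=17, d=15, a=3
  k=4: m=28, d=1, a=56
d=1 and a=2a₀=56 at k=4, so the next step gives (m, d) = (28, 15) again — its k=1 value — and the period has length 4.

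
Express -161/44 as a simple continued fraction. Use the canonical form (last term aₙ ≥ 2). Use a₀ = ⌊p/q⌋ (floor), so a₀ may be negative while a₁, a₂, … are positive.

-161 = -4·44 + 15
44 = 2·15 + 14
15 = 1·14 + 1
14 = 14·1 + 0  (stop)
So -161/44 = [-4; 2, 1, 14].

[-4; 2, 1, 14]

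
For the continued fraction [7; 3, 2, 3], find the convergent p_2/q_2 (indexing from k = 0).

51/7

Using pₖ = aₖpₖ₋₁ + pₖ₋₂, qₖ = aₖqₖ₋₁ + qₖ₋₂ (with p₋₁=1, p₋₂=0, q₋₁=0, q₋₂=1):
  k=0: a=7, p=7, q=1
  k=1: a=3, p=22, q=3
  k=2: a=2, p=51, q=7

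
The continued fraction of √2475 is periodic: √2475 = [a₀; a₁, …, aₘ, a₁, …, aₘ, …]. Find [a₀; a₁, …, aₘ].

[49; 1, 2, 1, 98]

a₀ = ⌊√2475⌋ = 49.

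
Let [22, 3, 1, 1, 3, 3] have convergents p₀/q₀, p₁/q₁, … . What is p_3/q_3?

Using pₖ = aₖpₖ₋₁ + pₖ₋₂, qₖ = aₖqₖ₋₁ + qₖ₋₂ (with p₋₁=1, p₋₂=0, q₋₁=0, q₋₂=1):
  k=0: a=22, p=22, q=1
  k=1: a=3, p=67, q=3
  k=2: a=1, p=89, q=4
  k=3: a=1, p=156, q=7

156/7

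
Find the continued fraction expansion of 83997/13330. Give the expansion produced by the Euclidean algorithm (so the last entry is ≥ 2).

[6; 3, 3, 7, 9, 2, 9]

83997 = 6*13330 + 4017
13330 = 3*4017 + 1279
4017 = 3*1279 + 180
1279 = 7*180 + 19
180 = 9*19 + 9
19 = 2*9 + 1
9 = 9*1 + 0  (stop)
So 83997/13330 = [6; 3, 3, 7, 9, 2, 9].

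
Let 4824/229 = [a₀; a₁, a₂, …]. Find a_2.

4824 = 21·229 + 15   →  a_0 = 21
229 = 15·15 + 4   →  a_1 = 15
15 = 3·4 + 3   →  a_2 = 3

3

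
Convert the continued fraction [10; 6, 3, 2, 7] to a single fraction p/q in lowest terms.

3322/327

Using pₖ = aₖpₖ₋₁ + pₖ₋₂ and qₖ = aₖqₖ₋₁ + qₖ₋₂:
  k=0: a=10, p=10, q=1
  k=1: a=6, p=61, q=6
  k=2: a=3, p=193, q=19
  k=3: a=2, p=447, q=44
  k=4: a=7, p=3322, q=327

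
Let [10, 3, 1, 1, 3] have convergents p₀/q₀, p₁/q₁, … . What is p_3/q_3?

Using pₖ = aₖpₖ₋₁ + pₖ₋₂, qₖ = aₖqₖ₋₁ + qₖ₋₂ (with p₋₁=1, p₋₂=0, q₋₁=0, q₋₂=1):
  k=0: a=10, p=10, q=1
  k=1: a=3, p=31, q=3
  k=2: a=1, p=41, q=4
  k=3: a=1, p=72, q=7

72/7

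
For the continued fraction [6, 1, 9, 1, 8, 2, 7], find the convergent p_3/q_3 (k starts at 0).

76/11

Using pₖ = aₖpₖ₋₁ + pₖ₋₂, qₖ = aₖqₖ₋₁ + qₖ₋₂ (with p₋₁=1, p₋₂=0, q₋₁=0, q₋₂=1):
  k=0: a=6, p=6, q=1
  k=1: a=1, p=7, q=1
  k=2: a=9, p=69, q=10
  k=3: a=1, p=76, q=11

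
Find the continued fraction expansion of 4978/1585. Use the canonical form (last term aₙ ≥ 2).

4978 = 3*1585 + 223
1585 = 7*223 + 24
223 = 9*24 + 7
24 = 3*7 + 3
7 = 2*3 + 1
3 = 3*1 + 0  (stop)
So 4978/1585 = [3; 7, 9, 3, 2, 3].

[3; 7, 9, 3, 2, 3]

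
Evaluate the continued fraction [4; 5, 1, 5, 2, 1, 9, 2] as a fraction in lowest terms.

9431/2261

Fold from the inside: start with 2/1.
  9 + 1/2 = 19/2
  1 + 2/19 = 21/19
  2 + 19/21 = 61/21
  5 + 21/61 = 326/61
  1 + 61/326 = 387/326
  5 + 326/387 = 2261/387
  4 + 387/2261 = 9431/2261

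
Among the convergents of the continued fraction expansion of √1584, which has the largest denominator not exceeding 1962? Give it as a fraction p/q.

√1584 = [39; 1, 3, 1, 78, …] (period length 4).
Convergents:
  p_0/q_0 = 39/1
  p_1/q_1 = 40/1
  p_2/q_2 = 159/4
  p_3/q_3 = 199/5
  p_4/q_4 = 15681/394
  p_5/q_5 = 15880/399
  p_6/q_6 = 63321/1591
  p_7/q_7 = 79201/1990
q_6 = 1591 ≤ 1962 < 1990 = q_7, so the answer is 63321/1591.

63321/1591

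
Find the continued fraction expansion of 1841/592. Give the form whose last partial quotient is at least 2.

1841 = 3*592 + 65
592 = 9*65 + 7
65 = 9*7 + 2
7 = 3*2 + 1
2 = 2*1 + 0  (stop)
So 1841/592 = [3; 9, 9, 3, 2].

[3; 9, 9, 3, 2]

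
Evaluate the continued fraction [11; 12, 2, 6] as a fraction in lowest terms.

1795/162

Fold from the inside: start with 6/1.
  2 + 1/6 = 13/6
  12 + 6/13 = 162/13
  11 + 13/162 = 1795/162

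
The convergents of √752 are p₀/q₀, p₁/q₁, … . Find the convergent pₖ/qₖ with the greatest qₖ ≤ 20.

√752 = [27; 2, 2, 1, 2, 1, 2, 2, 54, …] (period length 8).
Convergents:
  p_0/q_0 = 27/1
  p_1/q_1 = 55/2
  p_2/q_2 = 137/5
  p_3/q_3 = 192/7
  p_4/q_4 = 521/19
  p_5/q_5 = 713/26
q_4 = 19 ≤ 20 < 26 = q_5, so the answer is 521/19.

521/19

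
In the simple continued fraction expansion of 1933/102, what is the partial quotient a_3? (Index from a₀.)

1933 = 18·102 + 97   →  a_0 = 18
102 = 1·97 + 5   →  a_1 = 1
97 = 19·5 + 2   →  a_2 = 19
5 = 2·2 + 1   →  a_3 = 2

2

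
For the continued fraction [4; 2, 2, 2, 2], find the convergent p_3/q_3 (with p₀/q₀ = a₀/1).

Using pₖ = aₖpₖ₋₁ + pₖ₋₂, qₖ = aₖqₖ₋₁ + qₖ₋₂ (with p₋₁=1, p₋₂=0, q₋₁=0, q₋₂=1):
  k=0: a=4, p=4, q=1
  k=1: a=2, p=9, q=2
  k=2: a=2, p=22, q=5
  k=3: a=2, p=53, q=12

53/12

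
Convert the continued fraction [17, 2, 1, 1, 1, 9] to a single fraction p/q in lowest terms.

Using pₖ = aₖpₖ₋₁ + pₖ₋₂ and qₖ = aₖqₖ₋₁ + qₖ₋₂:
  k=0: a=17, p=17, q=1
  k=1: a=2, p=35, q=2
  k=2: a=1, p=52, q=3
  k=3: a=1, p=87, q=5
  k=4: a=1, p=139, q=8
  k=5: a=9, p=1338, q=77

1338/77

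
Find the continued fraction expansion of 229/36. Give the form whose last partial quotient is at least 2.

[6; 2, 1, 3, 3]

229 = 6×36 + 13
36 = 2×13 + 10
13 = 1×10 + 3
10 = 3×3 + 1
3 = 3×1 + 0  (stop)
So 229/36 = [6; 2, 1, 3, 3].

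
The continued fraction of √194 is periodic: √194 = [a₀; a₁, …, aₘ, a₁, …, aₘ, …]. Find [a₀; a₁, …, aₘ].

a₀ = ⌊√194⌋ = 13.
With m₀=0, d₀=1 and mₖ₊₁ = dₖaₖ − mₖ, dₖ₊₁ = (n − mₖ₊₁²)/dₖ, aₖ₊₁ = ⌊(a₀+mₖ₊₁)/dₖ₊₁⌋:
  k=1: m=13, d=25, a=1
  k=2: m=12, d=2, a=12
  k=3: m=12, d=25, a=1
  k=4: m=13, d=1, a=26
d=1 and a=2a₀=26 at k=4, so the next step gives (m, d) = (13, 25) again — its k=1 value — and the period has length 4.

[13; 1, 12, 1, 26]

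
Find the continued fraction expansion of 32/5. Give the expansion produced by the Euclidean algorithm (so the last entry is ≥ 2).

32 = 6×5 + 2
5 = 2×2 + 1
2 = 2×1 + 0  (stop)
So 32/5 = [6; 2, 2].

[6; 2, 2]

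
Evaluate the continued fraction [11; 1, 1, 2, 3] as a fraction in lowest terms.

Fold from the inside: start with 3/1.
  2 + 1/3 = 7/3
  1 + 3/7 = 10/7
  1 + 7/10 = 17/10
  11 + 10/17 = 197/17

197/17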